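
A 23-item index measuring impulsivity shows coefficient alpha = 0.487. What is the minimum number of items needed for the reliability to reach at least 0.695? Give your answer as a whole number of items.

56

n = 0.695 × (1 − 0.487) / [ 0.487 × (1 − 0.695) ]
n = 0.356535 / 0.148535 ≈ 2.4003
So the test needs 2.4003 × 23 ≈ 55.21 items; rounding up, 56.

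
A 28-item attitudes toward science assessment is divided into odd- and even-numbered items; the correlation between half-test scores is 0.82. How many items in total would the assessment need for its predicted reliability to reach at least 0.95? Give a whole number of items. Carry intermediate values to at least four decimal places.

r_full = 2(0.82)/(1 + 0.82) = 0.9011
Solve Spearman-Brown for n: n = 0.95(1 − 0.9011) / [0.9011(1 − 0.95)] = 2.0853
Items = 2.0853 × 28 ≈ 58.39 → 59

59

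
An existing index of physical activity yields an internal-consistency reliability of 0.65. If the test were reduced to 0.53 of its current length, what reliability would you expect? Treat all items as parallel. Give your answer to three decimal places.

Apply the Spearman-Brown prophecy formula, r' = nr / [1 + (n − 1)r]:
r_new = (0.53 × 0.65) / (1 + (0.53 − 1) × 0.65)
     = 0.3445 / 0.6945 = 0.4960

0.496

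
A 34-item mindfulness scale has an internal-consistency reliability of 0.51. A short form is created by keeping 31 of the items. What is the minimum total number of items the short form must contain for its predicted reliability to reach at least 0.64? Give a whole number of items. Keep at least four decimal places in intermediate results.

59

Short-form reliability: n = 31/34 = 0.9118; r_31 = n·r/(1+(n−1)r) ≈ 0.4869
Then solve for n' with r_old = 0.4869, r_target = 0.64: n' = 0.64(1 − 0.4869)/[0.4869(1 − 0.64)] = 1.8734
Total items = 1.8734 × 31 = 58.08, rounded up to 59.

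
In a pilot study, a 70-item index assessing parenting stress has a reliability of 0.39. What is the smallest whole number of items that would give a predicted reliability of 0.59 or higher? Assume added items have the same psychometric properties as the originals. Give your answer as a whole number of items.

n = 0.59 × (1 − 0.39) / [ 0.39 × (1 − 0.59) ]
n = 0.3599 / 0.1599 ≈ 2.2508
So the test needs 2.2508 × 70 ≈ 157.56 items; rounding up, 158.

158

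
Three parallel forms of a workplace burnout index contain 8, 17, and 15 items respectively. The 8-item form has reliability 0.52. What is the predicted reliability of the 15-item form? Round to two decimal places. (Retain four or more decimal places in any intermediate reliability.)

Only the ratio of lengths matters: n = 15/8 = 1.8750
r_{15} = n·r / (1 + (n − 1)·r) = 0.9750 / 1.4550 ≈ 0.6701

0.67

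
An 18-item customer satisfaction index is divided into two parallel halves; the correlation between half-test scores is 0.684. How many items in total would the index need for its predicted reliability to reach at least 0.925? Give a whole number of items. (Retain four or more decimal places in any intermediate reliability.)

52

Corrected full-test reliability: r_full = 2 × 0.684 / (1 + 0.684) ≈ 0.8124
Solve Spearman-Brown for n: n = 0.925(1 − 0.8124) / [0.8124(1 − 0.925)] = 2.8480
Required items = 2.8480 × 18 = 51.26, so 52 items.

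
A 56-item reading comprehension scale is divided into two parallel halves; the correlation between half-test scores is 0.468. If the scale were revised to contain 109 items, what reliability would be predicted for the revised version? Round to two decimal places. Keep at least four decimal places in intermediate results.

0.77

Spearman-Brown correction (n = 2): r_full = 2·0.468/(1 + 0.468) = 0.6376
Length factor from 56 to 109 items: n = 109/56 = 1.9464
r_new = n·r_full / (1 + (n − 1)·r_full) = 1.2410 / 1.6034 ≈ 0.7740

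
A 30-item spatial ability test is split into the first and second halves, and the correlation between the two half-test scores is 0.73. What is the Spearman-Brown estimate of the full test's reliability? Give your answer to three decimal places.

The full test is twice the length of either half (n = 2).
r_full = 2r_hh / (1 + r_hh) = 2 × 0.73 / (1 + 0.73)
r_full = 1.4600 / 1.7300 ≈ 0.8439

0.844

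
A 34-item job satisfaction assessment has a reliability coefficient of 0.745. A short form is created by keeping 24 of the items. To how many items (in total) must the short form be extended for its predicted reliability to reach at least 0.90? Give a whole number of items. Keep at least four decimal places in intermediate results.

First, r for the 24-item form: n = 24/34 = 0.7059, so r_24 = 0.7059·0.745/(1 + (0.7059 − 1)·0.745) = 0.6735
Length factor from the short form to reach 0.90: n' = 0.90(1 − 0.6735) / [0.6735(1 − 0.90)] ≈ 4.3630
Total items = 4.3630 × 24 = 104.71, rounded up to 105.

105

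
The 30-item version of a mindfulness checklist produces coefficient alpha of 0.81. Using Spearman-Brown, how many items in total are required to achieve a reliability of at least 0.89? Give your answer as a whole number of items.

57

n = 0.89(1 − 0.81) / [0.81(1 − 0.89)]
  = 0.1691 / 0.0891 = 1.8979
So the test needs 1.8979 × 30 ≈ 56.94 items; rounding up, 57.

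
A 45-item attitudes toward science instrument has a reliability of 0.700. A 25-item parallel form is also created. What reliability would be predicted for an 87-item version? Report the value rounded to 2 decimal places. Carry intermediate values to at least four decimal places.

0.82

Only the ratio of lengths matters: n = 87/45 = 1.9333
r_{87} = n·r / (1 + (n − 1)·r) = 1.3533 / 1.6533 ≈ 0.8185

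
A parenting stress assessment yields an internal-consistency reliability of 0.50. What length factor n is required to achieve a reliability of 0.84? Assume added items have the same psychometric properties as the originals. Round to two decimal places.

Rearranging the Spearman-Brown formula for n,
n = r_target (1 − r_old) / [ r_old (1 − r_target) ]
n = 0.84 × (1 − 0.50) / [ 0.50 × (1 − 0.84) ]
  = 0.4200 / 0.0800 = 5.2500

5.25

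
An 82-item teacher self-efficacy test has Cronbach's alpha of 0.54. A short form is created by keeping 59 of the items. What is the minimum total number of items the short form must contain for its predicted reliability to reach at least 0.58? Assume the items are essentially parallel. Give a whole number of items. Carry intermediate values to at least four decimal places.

97

Short-form reliability: n = 59/82 = 0.7195; r_59 = n·r/(1+(n−1)r) ≈ 0.4579
Then solve for n' with r_old = 0.4579, r_target = 0.58: n' = 0.58(1 − 0.4579)/[0.4579(1 − 0.58)] = 1.6349
Total items = 1.6349 × 59 = 96.46, rounded up to 97.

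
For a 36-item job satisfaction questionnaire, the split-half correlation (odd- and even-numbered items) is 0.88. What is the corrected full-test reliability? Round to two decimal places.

0.94

Apply the Spearman-Brown correction with n = 2:
r_full = 2r_hh / (1 + r_hh) = 2 × 0.88 / (1 + 0.88)
r_full = 1.7600 / 1.8800 ≈ 0.9362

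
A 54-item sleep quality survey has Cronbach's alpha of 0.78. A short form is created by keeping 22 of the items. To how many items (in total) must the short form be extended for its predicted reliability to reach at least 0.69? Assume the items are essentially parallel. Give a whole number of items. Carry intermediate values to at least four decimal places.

First, r for the 22-item form: n = 22/54 = 0.4074, so r_22 = 0.4074·0.78/(1 + (0.4074 − 1)·0.78) = 0.5909
Length factor from the short form to reach 0.69: n' = 0.69(1 − 0.5909) / [0.5909(1 − 0.69)] ≈ 1.5410
Total items = 1.5410 × 22 = 33.90, rounded up to 34.

34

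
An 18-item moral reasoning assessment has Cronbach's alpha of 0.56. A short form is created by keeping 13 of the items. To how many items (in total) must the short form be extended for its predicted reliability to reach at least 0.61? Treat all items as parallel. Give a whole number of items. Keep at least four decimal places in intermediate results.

Short-form reliability: n = 13/18 = 0.7222; r_13 = n·r/(1+(n−1)r) ≈ 0.4789
Then solve for n' with r_old = 0.4789, r_target = 0.61: n' = 0.61(1 − 0.4789)/[0.4789(1 − 0.61)] = 1.7019
Items = 1.7019 × 13 ≈ 22.12 → 23

23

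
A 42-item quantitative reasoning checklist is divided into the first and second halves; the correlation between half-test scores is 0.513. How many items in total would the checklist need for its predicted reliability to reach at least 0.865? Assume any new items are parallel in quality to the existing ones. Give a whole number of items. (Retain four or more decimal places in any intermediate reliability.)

128

r_full = 2(0.513)/(1 + 0.513) = 0.6781
n = r_tgt(1 − r_full) / [r_full(1 − r_tgt)] = 0.865 × 0.3219 / (0.6781 × 0.135) ≈ 3.0417
Required items = 3.0417 × 42 = 127.75, so 128 items.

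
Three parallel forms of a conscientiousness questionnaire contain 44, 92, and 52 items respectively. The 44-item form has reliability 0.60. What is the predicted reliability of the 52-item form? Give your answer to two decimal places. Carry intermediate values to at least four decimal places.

0.64

Only the ratio of lengths matters: n = 52/44 = 1.1818
r_{52} = n·r / (1 + (n − 1)·r) = 0.7091 / 1.1091 ≈ 0.6393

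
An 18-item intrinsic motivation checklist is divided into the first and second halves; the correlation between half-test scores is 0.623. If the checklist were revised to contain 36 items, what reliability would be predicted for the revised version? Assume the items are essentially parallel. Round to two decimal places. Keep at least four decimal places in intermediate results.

Spearman-Brown correction (n = 2): r_full = 2·0.623/(1 + 0.623) = 0.7677
Length factor from 18 to 36 items: n = 36/18 = 2.0000
r_new = n·r_full / (1 + (n − 1)·r_full) = 1.5354 / 1.7677 ≈ 0.8686

0.87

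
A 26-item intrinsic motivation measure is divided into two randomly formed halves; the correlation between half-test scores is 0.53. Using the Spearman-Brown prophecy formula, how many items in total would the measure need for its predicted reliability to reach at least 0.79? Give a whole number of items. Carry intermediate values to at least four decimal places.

44

r_full = 2(0.53)/(1 + 0.53) = 0.6928
n = r_tgt(1 − r_full) / [r_full(1 − r_tgt)] = 0.79 × 0.3072 / (0.6928 × 0.21) ≈ 1.6681
Required items = 1.6681 × 26 = 43.37, so 44 items.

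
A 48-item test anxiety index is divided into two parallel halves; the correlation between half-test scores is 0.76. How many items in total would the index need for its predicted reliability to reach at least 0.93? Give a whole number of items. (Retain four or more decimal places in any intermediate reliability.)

Corrected full-test reliability: r_full = 2 × 0.76 / (1 + 0.76) ≈ 0.8636
Solve Spearman-Brown for n: n = 0.93(1 − 0.8636) / [0.8636(1 − 0.93)] = 2.0984
Items = 2.0984 × 48 ≈ 100.72 → 101

101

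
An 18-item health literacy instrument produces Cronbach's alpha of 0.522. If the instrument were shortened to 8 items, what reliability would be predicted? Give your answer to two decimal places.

0.33

The new length is 8/18 = 0.4444 times the old.
r_new = (0.4444 × 0.522) / (1 + (0.4444 − 1) × 0.522)
r_new = 0.2320 / 0.7100 ≈ 0.3268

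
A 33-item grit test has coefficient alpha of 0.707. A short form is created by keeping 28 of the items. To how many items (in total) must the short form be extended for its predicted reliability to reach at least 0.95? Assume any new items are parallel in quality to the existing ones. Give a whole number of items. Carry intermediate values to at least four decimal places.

First, r for the 28-item form: n = 28/33 = 0.8485, so r_28 = 0.8485·0.707/(1 + (0.8485 − 1)·0.707) = 0.6719
Then solve for n' with r_old = 0.6719, r_target = 0.95: n' = 0.95(1 − 0.6719)/[0.6719(1 − 0.95)] = 9.2780
Items = 9.2780 × 28 ≈ 259.78 → 260

260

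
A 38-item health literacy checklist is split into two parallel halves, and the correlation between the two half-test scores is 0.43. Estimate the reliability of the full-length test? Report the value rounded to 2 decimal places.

The full test is twice the length of either half (n = 2).
r_full = 2(0.43) / (1 + 0.43)
r_full = 0.8600 / 1.4300 ≈ 0.6014

0.60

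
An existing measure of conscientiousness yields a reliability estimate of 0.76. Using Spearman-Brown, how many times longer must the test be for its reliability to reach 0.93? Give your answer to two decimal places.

Rearranging the Spearman-Brown formula for n,
n = r_target (1 − r_old) / [ r_old (1 − r_target) ]
n = 0.93 × (1 − 0.76) / [ 0.76 × (1 − 0.93) ]
n = 0.2232 / 0.0532 ≈ 4.1955

4.20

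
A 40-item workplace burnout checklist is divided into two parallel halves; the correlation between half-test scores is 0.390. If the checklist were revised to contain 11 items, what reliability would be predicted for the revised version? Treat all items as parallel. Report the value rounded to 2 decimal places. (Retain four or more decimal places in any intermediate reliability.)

Spearman-Brown correction (n = 2): r_full = 2·0.390/(1 + 0.390) = 0.5612
Length factor from 40 to 11 items: n = 11/40 = 0.2750
r_new = n·r_full / (1 + (n − 1)·r_full) = 0.1543 / 0.5931 ≈ 0.2602

0.26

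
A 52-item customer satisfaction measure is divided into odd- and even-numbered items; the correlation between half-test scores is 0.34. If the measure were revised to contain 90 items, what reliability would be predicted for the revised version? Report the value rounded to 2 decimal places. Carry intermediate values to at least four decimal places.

0.64

Full-test reliability from the split-half r: r_full = 2(0.34)/(1 + 0.34) = 0.5075
Length factor from 52 to 90 items: n = 90/52 = 1.7308
r_new = n·r_full / (1 + (n − 1)·r_full) = 0.8784 / 1.3709 ≈ 0.6407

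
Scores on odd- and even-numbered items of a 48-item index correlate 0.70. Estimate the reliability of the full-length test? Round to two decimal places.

The full test is twice the length of either half (n = 2).
r_full = 2(0.70) / (1 + 0.70)
       = 1.4000 / 1.7000 = 0.8235

0.82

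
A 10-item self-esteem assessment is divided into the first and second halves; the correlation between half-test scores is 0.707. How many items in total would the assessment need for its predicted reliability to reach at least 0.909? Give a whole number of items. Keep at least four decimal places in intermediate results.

21

r_full = 2(0.707)/(1 + 0.707) = 0.8284
Solve Spearman-Brown for n: n = 0.909(1 − 0.8284) / [0.8284(1 − 0.909)] = 2.0692
Items = 2.0692 × 10 ≈ 20.69 → 21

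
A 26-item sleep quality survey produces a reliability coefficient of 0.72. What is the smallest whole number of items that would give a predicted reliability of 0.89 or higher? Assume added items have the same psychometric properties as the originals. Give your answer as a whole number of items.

82

Rearranging the Spearman-Brown formula for n,
n = r_target (1 − r_old) / [ r_old (1 − r_target) ]
n = 0.89 × (1 − 0.72) / [ 0.72 × (1 − 0.89) ]
  = 0.2492 / 0.0792 = 3.1465
Items needed = n × 26 = 3.1465 × 26 ≈ 81.81 → round up to 82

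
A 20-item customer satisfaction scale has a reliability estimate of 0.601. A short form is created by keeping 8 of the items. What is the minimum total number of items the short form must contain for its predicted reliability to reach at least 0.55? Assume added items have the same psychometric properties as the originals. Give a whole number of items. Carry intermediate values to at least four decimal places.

Short-form reliability: n = 8/20 = 0.4000; r_8 = n·r/(1+(n−1)r) ≈ 0.3760
Then solve for n' with r_old = 0.3760, r_target = 0.55: n' = 0.55(1 − 0.3760)/[0.3760(1 − 0.55)] = 2.0284
Total items = 2.0284 × 8 = 16.23, rounded up to 17.

17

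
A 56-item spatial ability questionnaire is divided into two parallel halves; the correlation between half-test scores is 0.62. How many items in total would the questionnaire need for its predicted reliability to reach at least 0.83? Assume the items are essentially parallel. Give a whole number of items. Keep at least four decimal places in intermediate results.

84

r_full = 2(0.62)/(1 + 0.62) = 0.7654
n = r_tgt(1 − r_full) / [r_full(1 − r_tgt)] = 0.83 × 0.2346 / (0.7654 × 0.17) ≈ 1.4965
Required items = 1.4965 × 56 = 83.80, so 84 items.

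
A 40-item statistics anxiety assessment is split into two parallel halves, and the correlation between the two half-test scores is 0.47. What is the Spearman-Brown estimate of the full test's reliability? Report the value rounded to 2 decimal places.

Apply the Spearman-Brown correction with n = 2:
r_full = 2r_hh / (1 + r_hh) = 2 × 0.47 / (1 + 0.47)
       = 0.9400 / 1.4700 = 0.6395

0.64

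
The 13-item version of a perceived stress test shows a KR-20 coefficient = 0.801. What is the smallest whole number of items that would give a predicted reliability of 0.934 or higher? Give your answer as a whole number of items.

Invert Spearman-Brown to solve for n:
n = r*(1 − r) / [ r (1 − r*) ]
n = 0.934(1 − 0.801) / [0.801(1 − 0.934)]
  = 0.185866 / 0.052866 = 3.5158
So the test needs 3.5158 × 13 ≈ 45.71 items; rounding up, 46.

46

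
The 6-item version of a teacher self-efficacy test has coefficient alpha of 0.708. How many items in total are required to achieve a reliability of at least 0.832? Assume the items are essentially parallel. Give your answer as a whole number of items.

13

n = 0.832(1 − 0.708) / [0.708(1 − 0.832)]
n = 0.242944 / 0.118944 ≈ 2.0425
2.0425 × 6 = 12.25 → 13 items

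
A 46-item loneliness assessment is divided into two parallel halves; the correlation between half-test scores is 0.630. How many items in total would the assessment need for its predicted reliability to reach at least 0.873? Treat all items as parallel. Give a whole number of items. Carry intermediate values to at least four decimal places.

r_full = 2(0.630)/(1 + 0.630) = 0.7730
n = r_tgt(1 − r_full) / [r_full(1 − r_tgt)] = 0.873 × 0.2270 / (0.7730 × 0.127) ≈ 2.0186
Items = 2.0186 × 46 ≈ 92.86 → 93

93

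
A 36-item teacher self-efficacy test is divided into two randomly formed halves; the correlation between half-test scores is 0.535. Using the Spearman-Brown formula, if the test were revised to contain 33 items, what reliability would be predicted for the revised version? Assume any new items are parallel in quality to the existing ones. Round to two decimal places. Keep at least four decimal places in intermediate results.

0.68

Full-test reliability from the split-half r: r_full = 2(0.535)/(1 + 0.535) = 0.6971
Then adjust to 33 items: n = 33/36 = 0.9167
r_new = n·r_full / (1 + (n − 1)·r_full) = 0.6390 / 0.9419 ≈ 0.6784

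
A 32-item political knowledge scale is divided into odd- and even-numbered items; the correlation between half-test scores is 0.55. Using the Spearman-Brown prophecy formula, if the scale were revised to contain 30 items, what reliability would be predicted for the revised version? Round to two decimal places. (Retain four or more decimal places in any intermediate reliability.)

First correct the split-half correlation to full-test reliability: r_full = 2 × 0.55 / (1 + 0.55) ≈ 0.7097
Length factor from 32 to 30 items: n = 30/32 = 0.9375
r_new = n·r_full / (1 + (n − 1)·r_full) = 0.6653 / 0.9556 ≈ 0.6962

0.70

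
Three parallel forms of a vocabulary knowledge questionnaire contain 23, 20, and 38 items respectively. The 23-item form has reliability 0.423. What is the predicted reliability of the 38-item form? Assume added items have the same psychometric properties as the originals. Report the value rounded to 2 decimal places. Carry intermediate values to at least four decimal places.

The 20-item form is not needed; work directly from the 23-item form with n = 38/23 = 1.6522.
r_{38} = n·r / (1 + (n − 1)·r) = 0.6989 / 1.2759 ≈ 0.5478

0.55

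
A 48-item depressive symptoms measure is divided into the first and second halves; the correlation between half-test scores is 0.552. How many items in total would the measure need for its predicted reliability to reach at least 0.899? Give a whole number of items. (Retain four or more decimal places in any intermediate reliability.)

r_full = 2(0.552)/(1 + 0.552) = 0.7113
Solve Spearman-Brown for n: n = 0.899(1 − 0.7113) / [0.7113(1 − 0.899)] = 3.6127
Items = 3.6127 × 48 ≈ 173.41 → 174

174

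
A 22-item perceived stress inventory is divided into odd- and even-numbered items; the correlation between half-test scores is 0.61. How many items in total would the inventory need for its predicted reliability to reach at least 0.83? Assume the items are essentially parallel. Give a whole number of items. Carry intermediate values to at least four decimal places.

r_full = 2(0.61)/(1 + 0.61) = 0.7578
n = r_tgt(1 − r_full) / [r_full(1 − r_tgt)] = 0.83 × 0.2422 / (0.7578 × 0.17) ≈ 1.5604
Required items = 1.5604 × 22 = 34.33, so 35 items.

35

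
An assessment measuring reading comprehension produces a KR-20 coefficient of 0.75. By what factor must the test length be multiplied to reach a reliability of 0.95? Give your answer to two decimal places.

n = 0.95(1 − 0.75) / [0.75(1 − 0.95)]
  = 0.2375 / 0.0375 = 6.3333

6.33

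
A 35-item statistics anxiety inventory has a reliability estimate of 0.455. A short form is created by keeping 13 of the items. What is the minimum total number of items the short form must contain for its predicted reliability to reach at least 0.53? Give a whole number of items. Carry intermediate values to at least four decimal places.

Short-form reliability: n = 13/35 = 0.3714; r_13 = n·r/(1+(n−1)r) ≈ 0.2367
Length factor from the short form to reach 0.53: n' = 0.53(1 − 0.2367) / [0.2367(1 − 0.53)] ≈ 3.6364
Items = 3.6364 × 13 ≈ 47.27 → 48

48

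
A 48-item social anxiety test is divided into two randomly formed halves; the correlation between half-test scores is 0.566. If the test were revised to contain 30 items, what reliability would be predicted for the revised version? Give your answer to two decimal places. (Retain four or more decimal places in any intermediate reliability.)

0.62

First correct the split-half correlation to full-test reliability: r_full = 2 × 0.566 / (1 + 0.566) ≈ 0.7229
Length factor from 48 to 30 items: n = 30/48 = 0.6250
r_new = n·r_full / (1 + (n − 1)·r_full) = 0.4518 / 0.7289 ≈ 0.6198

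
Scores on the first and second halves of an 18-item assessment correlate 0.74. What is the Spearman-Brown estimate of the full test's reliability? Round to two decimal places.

The full test is twice the length of either half (n = 2).
r_full = 2r_hh / (1 + r_hh) = 2 × 0.74 / (1 + 0.74)
r_full = 1.4800 / 1.7400 ≈ 0.8506

0.85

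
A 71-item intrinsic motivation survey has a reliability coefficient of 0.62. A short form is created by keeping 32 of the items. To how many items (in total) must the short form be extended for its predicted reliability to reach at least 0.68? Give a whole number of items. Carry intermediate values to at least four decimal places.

93

Short-form reliability: n = 32/71 = 0.4507; r_32 = n·r/(1+(n−1)r) ≈ 0.4237
Then solve for n' with r_old = 0.4237, r_target = 0.68: n' = 0.68(1 − 0.4237)/[0.4237(1 − 0.68)] = 2.8903
Total items = 2.8903 × 32 = 92.49, rounded up to 93.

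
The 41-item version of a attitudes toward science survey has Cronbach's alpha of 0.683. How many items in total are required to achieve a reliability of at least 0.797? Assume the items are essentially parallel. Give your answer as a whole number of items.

75

Spearman-Brown solved for the length factor n:
n = r_target (1 − r_old) / [ r_old (1 − r_target) ]
n = 0.797(1 − 0.683) / [0.683(1 − 0.797)]
  = 0.252649 / 0.138649 = 1.8222
1.8222 × 41 = 74.71 → 75 items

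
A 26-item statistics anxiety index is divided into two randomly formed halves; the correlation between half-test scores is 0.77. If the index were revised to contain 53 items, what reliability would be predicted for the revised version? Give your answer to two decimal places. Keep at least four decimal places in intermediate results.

First correct the split-half correlation to full-test reliability: r_full = 2 × 0.77 / (1 + 0.77) ≈ 0.8701
Then adjust to 53 items: n = 53/26 = 2.0385
r_new = n·r_full / (1 + (n − 1)·r_full) = 1.7737 / 1.9036 ≈ 0.9318

0.93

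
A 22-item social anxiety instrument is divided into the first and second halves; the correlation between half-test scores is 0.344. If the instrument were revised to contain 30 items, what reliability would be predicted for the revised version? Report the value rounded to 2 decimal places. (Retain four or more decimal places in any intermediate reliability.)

0.59

First correct the split-half correlation to full-test reliability: r_full = 2 × 0.344 / (1 + 0.344) ≈ 0.5119
Length factor from 22 to 30 items: n = 30/22 = 1.3636
r_new = n·r_full / (1 + (n − 1)·r_full) = 0.6980 / 1.1861 ≈ 0.5885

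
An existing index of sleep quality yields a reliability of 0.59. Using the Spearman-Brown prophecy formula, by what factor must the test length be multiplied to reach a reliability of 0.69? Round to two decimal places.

1.55

Invert Spearman-Brown to solve for n:
n = r*(1 − r) / [ r (1 − r*) ]
n = 0.69 × (1 − 0.59) / [ 0.59 × (1 − 0.69) ]
n = 0.2829 / 0.1829 ≈ 1.5467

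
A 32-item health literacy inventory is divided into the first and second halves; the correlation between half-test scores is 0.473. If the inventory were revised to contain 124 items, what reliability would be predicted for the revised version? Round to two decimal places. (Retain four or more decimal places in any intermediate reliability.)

First correct the split-half correlation to full-test reliability: r_full = 2 × 0.473 / (1 + 0.473) ≈ 0.6422
Length factor from 32 to 124 items: n = 124/32 = 3.8750
r_new = n·r_full / (1 + (n − 1)·r_full) = 2.4885 / 2.8463 ≈ 0.8743

0.87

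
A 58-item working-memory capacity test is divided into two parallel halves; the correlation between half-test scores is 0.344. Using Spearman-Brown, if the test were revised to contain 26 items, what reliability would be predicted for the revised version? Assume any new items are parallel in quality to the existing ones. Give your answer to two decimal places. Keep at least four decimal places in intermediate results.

0.32

Full-test reliability from the split-half r: r_full = 2(0.344)/(1 + 0.344) = 0.5119
Length factor from 58 to 26 items: n = 26/58 = 0.4483
r_new = n·r_full / (1 + (n − 1)·r_full) = 0.2295 / 0.7176 ≈ 0.3198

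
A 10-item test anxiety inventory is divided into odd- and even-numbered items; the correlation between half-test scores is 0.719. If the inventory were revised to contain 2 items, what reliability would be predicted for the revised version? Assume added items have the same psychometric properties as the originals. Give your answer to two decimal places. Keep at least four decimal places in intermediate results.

Full-test reliability from the split-half r: r_full = 2(0.719)/(1 + 0.719) = 0.8365
Length factor from 10 to 2 items: n = 2/10 = 0.2000
r_new = n·r_full / (1 + (n − 1)·r_full) = 0.1673 / 0.3308 ≈ 0.5057

0.51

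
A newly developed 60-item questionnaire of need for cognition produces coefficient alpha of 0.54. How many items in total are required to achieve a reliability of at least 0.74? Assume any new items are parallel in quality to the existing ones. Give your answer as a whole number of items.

Rearranging the Spearman-Brown formula for n,
n = r_target (1 − r_old) / [ r_old (1 − r_target) ]
n = 0.74(1 − 0.54) / [0.54(1 − 0.74)]
n = 0.3404 / 0.1404 ≈ 2.4245
Items needed = n × 60 = 2.4245 × 60 ≈ 145.47 → round up to 146

146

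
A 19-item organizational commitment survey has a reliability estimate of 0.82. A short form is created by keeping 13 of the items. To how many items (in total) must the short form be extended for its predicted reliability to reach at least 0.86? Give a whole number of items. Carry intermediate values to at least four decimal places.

First, r for the 13-item form: n = 13/19 = 0.6842, so r_13 = 0.6842·0.82/(1 + (0.6842 − 1)·0.82) = 0.7571
Length factor from the short form to reach 0.86: n' = 0.86(1 − 0.7571) / [0.7571(1 − 0.86)] ≈ 1.9708
Items = 1.9708 × 13 ≈ 25.62 → 26

26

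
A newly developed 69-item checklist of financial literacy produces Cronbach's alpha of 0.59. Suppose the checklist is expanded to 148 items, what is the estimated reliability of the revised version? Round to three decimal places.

n = 148/69 = 2.1449
r_new = (2.1449 × 0.59) / (1 + (2.1449 − 1) × 0.59)
     = 1.2655 / 1.6755 = 0.7553

0.755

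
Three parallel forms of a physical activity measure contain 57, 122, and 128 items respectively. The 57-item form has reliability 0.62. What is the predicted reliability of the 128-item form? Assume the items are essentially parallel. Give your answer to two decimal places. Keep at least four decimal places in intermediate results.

0.79

Only the ratio of lengths matters: n = 128/57 = 2.2456
r_{128} = n·r / (1 + (n − 1)·r) = 1.3923 / 1.7723 ≈ 0.7856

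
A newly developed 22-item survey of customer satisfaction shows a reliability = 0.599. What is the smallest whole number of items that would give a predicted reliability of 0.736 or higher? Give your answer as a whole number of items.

42

n = 0.736(1 − 0.599) / [0.599(1 − 0.736)]
n = 0.295136 / 0.158136 ≈ 1.8663
So the test needs 1.8663 × 22 ≈ 41.06 items; rounding up, 42.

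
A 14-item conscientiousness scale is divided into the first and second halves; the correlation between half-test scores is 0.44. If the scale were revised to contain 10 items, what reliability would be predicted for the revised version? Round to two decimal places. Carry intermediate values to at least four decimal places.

0.53

Full-test reliability from the split-half r: r_full = 2(0.44)/(1 + 0.44) = 0.6111
Then adjust to 10 items: n = 10/14 = 0.7143
r_new = n·r_full / (1 + (n − 1)·r_full) = 0.4365 / 0.8254 ≈ 0.5288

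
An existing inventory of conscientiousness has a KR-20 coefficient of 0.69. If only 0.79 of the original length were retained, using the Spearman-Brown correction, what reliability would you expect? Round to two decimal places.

Apply the Spearman-Brown prophecy formula, r' = nr / [1 + (n − 1)r]:
r_new = 0.79·0.69 / [1 + (0.79 − 1)·0.69]
r_new = 0.5451 / 0.8551 ≈ 0.6375

0.64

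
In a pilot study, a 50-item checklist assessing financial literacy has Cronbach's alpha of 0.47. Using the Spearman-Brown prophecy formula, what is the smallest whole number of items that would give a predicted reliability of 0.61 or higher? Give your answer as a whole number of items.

Spearman-Brown solved for the length factor n:
n = r*(1 − r) / [ r (1 − r*) ]
n = 0.61 × (1 − 0.47) / [ 0.47 × (1 − 0.61) ]
  = 0.3233 / 0.1833 = 1.7638
1.7638 × 50 = 88.19 → 89 items

89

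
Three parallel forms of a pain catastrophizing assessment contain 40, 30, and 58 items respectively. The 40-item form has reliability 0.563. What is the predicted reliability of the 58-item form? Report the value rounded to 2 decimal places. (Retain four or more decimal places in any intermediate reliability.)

The 30-item form is not needed; work directly from the 40-item form with n = 58/40 = 1.4500.
r_{58} = n·r / (1 + (n − 1)·r) = 0.8163 / 1.2533 ≈ 0.6513

0.65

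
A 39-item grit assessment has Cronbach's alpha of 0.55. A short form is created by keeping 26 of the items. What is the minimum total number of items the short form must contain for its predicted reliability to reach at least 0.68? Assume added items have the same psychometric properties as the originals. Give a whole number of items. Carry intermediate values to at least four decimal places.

68

Short-form reliability: n = 26/39 = 0.6667; r_26 = n·r/(1+(n−1)r) ≈ 0.4490
Then solve for n' with r_old = 0.4490, r_target = 0.68: n' = 0.68(1 − 0.4490)/[0.4490(1 − 0.68)] = 2.6077
Total items = 2.6077 × 26 = 67.80, rounded up to 68.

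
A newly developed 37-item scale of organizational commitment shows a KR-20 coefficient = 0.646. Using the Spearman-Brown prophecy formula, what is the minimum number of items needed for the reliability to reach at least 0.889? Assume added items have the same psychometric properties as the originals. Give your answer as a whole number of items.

163

n = 0.889 × (1 − 0.646) / [ 0.646 × (1 − 0.889) ]
n = 0.314706 / 0.071706 ≈ 4.3888
Items needed = n × 37 = 4.3888 × 37 ≈ 162.39 → round up to 163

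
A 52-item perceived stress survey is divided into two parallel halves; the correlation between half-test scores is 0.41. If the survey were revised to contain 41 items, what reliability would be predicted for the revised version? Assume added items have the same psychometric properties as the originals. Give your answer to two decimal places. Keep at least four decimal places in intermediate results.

0.52

Spearman-Brown correction (n = 2): r_full = 2·0.41/(1 + 0.41) = 0.5816
Then adjust to 41 items: n = 41/52 = 0.7885
r_new = n·r_full / (1 + (n − 1)·r_full) = 0.4586 / 0.8770 ≈ 0.5229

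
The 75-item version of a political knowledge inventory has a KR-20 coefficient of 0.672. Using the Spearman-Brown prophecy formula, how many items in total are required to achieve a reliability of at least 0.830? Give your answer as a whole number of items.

Rearranging the Spearman-Brown formula for n,
n = r_target (1 − r_old) / [ r_old (1 − r_target) ]
n = 0.830 × (1 − 0.672) / [ 0.672 × (1 − 0.830) ]
  = 0.272240 / 0.114240 = 2.3831
Items needed = n × 75 = 2.3831 × 75 ≈ 178.73 → round up to 179

179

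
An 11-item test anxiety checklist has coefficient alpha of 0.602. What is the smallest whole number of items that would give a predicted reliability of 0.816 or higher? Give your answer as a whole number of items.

33

n = 0.816 × (1 − 0.602) / [ 0.602 × (1 − 0.816) ]
n = 0.324768 / 0.110768 ≈ 2.9320
So the test needs 2.9320 × 11 ≈ 32.25 items; rounding up, 33.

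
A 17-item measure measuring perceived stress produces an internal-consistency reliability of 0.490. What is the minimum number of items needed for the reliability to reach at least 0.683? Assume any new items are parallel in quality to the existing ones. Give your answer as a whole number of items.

Invert Spearman-Brown to solve for n:
n = r*(1 − r) / [ r (1 − r*) ]
n = 0.683(1 − 0.490) / [0.490(1 − 0.683)]
n = 0.348330 / 0.155330 ≈ 2.2425
2.2425 × 17 = 38.12 → 39 items

39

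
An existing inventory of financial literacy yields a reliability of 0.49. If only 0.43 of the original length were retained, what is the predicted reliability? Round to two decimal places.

r_new = (0.43 × 0.49) / (1 + (0.43 − 1) × 0.49)
r_new = 0.2107 / 0.7207 ≈ 0.2924

0.29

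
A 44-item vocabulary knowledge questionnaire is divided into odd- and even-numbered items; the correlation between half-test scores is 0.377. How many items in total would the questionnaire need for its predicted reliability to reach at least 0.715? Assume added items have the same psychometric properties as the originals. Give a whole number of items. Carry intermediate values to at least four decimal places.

92

Corrected full-test reliability: r_full = 2 × 0.377 / (1 + 0.377) ≈ 0.5476
n = r_tgt(1 − r_full) / [r_full(1 − r_tgt)] = 0.715 × 0.4524 / (0.5476 × 0.285) ≈ 2.0726
Items = 2.0726 × 44 ≈ 91.19 → 92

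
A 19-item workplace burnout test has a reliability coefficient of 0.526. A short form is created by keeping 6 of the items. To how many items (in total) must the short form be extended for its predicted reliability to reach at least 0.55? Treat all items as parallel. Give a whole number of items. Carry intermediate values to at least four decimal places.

21

Short-form reliability: n = 6/19 = 0.3158; r_6 = n·r/(1+(n−1)r) ≈ 0.2595
Then solve for n' with r_old = 0.2595, r_target = 0.55: n' = 0.55(1 − 0.2595)/[0.2595(1 − 0.55)] = 3.4877
Items = 3.4877 × 6 ≈ 20.93 → 21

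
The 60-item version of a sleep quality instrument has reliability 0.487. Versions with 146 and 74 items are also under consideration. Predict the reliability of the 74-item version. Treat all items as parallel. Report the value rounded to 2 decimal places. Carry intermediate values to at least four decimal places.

0.54

Only the ratio of lengths matters: n = 74/60 = 1.2333
r_{74} = n·r / (1 + (n − 1)·r) = 0.6006 / 1.1136 ≈ 0.5393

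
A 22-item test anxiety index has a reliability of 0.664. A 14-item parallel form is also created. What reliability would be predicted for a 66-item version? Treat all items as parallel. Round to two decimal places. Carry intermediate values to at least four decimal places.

0.86

The 14-item form is not needed; work directly from the 22-item form with n = 66/22 = 3.0000.
r_{66} = n·r / (1 + (n − 1)·r) = 1.9920 / 2.3280 ≈ 0.8557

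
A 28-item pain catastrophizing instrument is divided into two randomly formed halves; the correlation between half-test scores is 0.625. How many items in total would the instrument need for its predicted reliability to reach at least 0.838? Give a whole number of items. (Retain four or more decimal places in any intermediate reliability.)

Corrected full-test reliability: r_full = 2 × 0.625 / (1 + 0.625) ≈ 0.7692
Solve Spearman-Brown for n: n = 0.838(1 − 0.7692) / [0.7692(1 − 0.838)] = 1.5521
Items = 1.5521 × 28 ≈ 43.46 → 44

44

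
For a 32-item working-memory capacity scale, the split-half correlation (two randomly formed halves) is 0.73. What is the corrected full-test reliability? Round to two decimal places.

Apply the Spearman-Brown correction with n = 2:
r_full = 2r_hh / (1 + r_hh) = 2 × 0.73 / (1 + 0.73)
r_full = 1.4600 / 1.7300 ≈ 0.8439

0.84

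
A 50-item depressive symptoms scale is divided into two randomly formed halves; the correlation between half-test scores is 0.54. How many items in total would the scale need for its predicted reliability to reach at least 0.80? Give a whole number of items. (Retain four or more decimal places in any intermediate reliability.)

86

Corrected full-test reliability: r_full = 2 × 0.54 / (1 + 0.54) ≈ 0.7013
n = r_tgt(1 − r_full) / [r_full(1 − r_tgt)] = 0.80 × 0.2987 / (0.7013 × 0.20) ≈ 1.7037
Required items = 1.7037 × 50 = 85.19, so 86 items.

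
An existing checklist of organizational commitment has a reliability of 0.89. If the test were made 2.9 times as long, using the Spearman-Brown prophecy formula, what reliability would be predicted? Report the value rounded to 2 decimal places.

Apply the Spearman-Brown prophecy formula, r' = nr / [1 + (n − 1)r]:
r_new = 2.9·0.89 / [1 + (2.9 − 1)·0.89]
r_new = 2.5810 / 2.6910 ≈ 0.9591

0.96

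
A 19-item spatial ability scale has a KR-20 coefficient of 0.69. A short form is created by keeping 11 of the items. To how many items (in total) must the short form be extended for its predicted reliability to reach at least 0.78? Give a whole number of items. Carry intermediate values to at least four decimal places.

Short-form reliability: n = 11/19 = 0.5789; r_11 = n·r/(1+(n−1)r) ≈ 0.5630
Then solve for n' with r_old = 0.5630, r_target = 0.78: n' = 0.78(1 − 0.5630)/[0.5630(1 − 0.78)] = 2.7520
Total items = 2.7520 × 11 = 30.27, rounded up to 31.

31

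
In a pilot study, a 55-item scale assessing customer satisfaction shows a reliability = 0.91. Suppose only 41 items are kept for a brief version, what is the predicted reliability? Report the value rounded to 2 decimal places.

0.88

The new length is 41/55 = 0.7455 times the old.
r_new = (0.7455 × 0.91) / (1 + (0.7455 − 1) × 0.91)
     = 0.6784 / 0.7684 = 0.8829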